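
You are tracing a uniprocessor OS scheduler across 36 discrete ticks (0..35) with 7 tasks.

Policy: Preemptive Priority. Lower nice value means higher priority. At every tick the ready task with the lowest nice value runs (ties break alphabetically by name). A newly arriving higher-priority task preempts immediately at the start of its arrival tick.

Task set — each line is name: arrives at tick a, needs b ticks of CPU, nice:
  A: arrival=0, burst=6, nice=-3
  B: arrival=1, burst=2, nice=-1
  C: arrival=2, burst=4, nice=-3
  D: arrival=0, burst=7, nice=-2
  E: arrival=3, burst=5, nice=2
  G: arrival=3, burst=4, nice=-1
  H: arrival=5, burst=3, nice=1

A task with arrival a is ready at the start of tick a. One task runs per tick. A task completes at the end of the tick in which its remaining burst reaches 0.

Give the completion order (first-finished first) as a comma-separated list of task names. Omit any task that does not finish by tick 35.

completion order = A, C, D, B, G, H, E

t=0: ready={A,D} → run A
t=1: ready={A,B,D} → run A
t=2: ready={A,B,C,D} → run A
t=3: ready={A,B,C,D,E,G} → run A
t=4: ready={A,B,C,D,E,G} → run A
t=5: ready={A,B,C,D,E,G,H} → run A
t=6: ready={B,C,D,E,G,H} → run C
t=7: ready={B,C,D,E,G,H} → run C
t=8: ready={B,C,D,E,G,H} → run C
t=9: ready={B,C,D,E,G,H} → run C
t=10: ready={B,D,E,G,H} → run D
t=11: ready={B,D,E,G,H} → run D
t=12: ready={B,D,E,G,H} → run D
t=13: ready={B,D,E,G,H} → run D
t=14: ready={B,D,E,G,H} → run D
t=15: ready={B,D,E,G,H} → run D
t=16: ready={B,D,E,G,H} → run D
t=17: ready={B,E,G,H} → run B
t=18: ready={B,E,G,H} → run B
t=19: ready={E,G,H} → run G
t=20: ready={E,G,H} → run G
t=21: ready={E,G,H} → run G
t=22: ready={E,G,H} → run G
t=23: ready={E,H} → run H
t=24: ready={E,H} → run H
t=25: ready={E,H} → run H
t=26: ready={E} → run E
t=27: ready={E} → run E
t=28: ready={E} → run E
t=29: ready={E} → run E
t=30: ready={E} → run E
t=31: (idle)
t=32: (idle)
t=33: (idle)
t=34: (idle)
t=35: (idle)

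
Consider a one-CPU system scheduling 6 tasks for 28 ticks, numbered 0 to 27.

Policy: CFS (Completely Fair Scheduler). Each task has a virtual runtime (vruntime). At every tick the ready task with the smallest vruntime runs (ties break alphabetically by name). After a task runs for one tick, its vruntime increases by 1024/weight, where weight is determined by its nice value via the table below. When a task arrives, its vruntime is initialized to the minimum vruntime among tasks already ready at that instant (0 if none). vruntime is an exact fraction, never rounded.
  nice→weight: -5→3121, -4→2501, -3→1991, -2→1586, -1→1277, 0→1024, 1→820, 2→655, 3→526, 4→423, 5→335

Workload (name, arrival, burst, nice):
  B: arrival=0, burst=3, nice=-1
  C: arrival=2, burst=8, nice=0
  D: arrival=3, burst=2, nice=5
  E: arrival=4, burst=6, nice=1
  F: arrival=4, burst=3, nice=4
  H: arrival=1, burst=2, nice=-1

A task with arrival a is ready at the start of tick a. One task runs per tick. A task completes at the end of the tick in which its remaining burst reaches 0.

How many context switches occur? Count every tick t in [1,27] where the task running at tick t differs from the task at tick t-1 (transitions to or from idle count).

context switches = 22

t=0: vr[B=0] → run B
t=1: vr[B=1024/1277 H=1024/1277] → run B
t=2: vr[B=2048/1277 C=1024/1277 H=1024/1277] → run C
t=3: vr[B=2048/1277 C=2301/1277 D=1024/1277 H=1024/1277] → run D
t=4: vr[B=2048/1277 C=2301/1277 D=1650688/427795 E=1024/1277 F=1024/1277 H=1024/1277] → run E
t=5: vr[B=2048/1277 C=2301/1277 D=1650688/427795 E=536832/261785 F=1024/1277 H=1024/1277] → run F
t=6: vr[B=2048/1277 C=2301/1277 D=1650688/427795 E=536832/261785 F=1740800/540171 H=1024/1277] → run H
t=7: vr[B=2048/1277 C=2301/1277 D=1650688/427795 E=536832/261785 F=1740800/540171 H=2048/1277] → run B
t=8: vr[C=2301/1277 D=1650688/427795 E=536832/261785 F=1740800/540171 H=2048/1277] → run H
t=9: vr[C=2301/1277 D=1650688/427795 E=536832/261785 F=1740800/540171] → run C
t=10: vr[C=3578/1277 D=1650688/427795 E=536832/261785 F=1740800/540171] → run E
t=11: vr[C=3578/1277 D=1650688/427795 E=863744/261785 F=1740800/540171] → run C
t=12: vr[C=4855/1277 D=1650688/427795 E=863744/261785 F=1740800/540171] → run F
t=13: vr[C=4855/1277 D=1650688/427795 E=863744/261785 F=3048448/540171] → run E
t=14: vr[C=4855/1277 D=1650688/427795 E=1190656/261785 F=3048448/540171] → run C
t=15: vr[C=6132/1277 D=1650688/427795 E=1190656/261785 F=3048448/540171] → run D
t=16: vr[C=6132/1277 E=1190656/261785 F=3048448/540171] → run E
t=17: vr[C=6132/1277 E=1517568/261785 F=3048448/540171] → run C
t=18: vr[C=7409/1277 E=1517568/261785 F=3048448/540171] → run F
t=19: vr[C=7409/1277 E=1517568/261785] → run E
t=20: vr[C=7409/1277 E=368896/52357] → run C
t=21: vr[C=8686/1277 E=368896/52357] → run C
t=22: vr[C=9963/1277 E=368896/52357] → run E
t=23: vr[C=9963/1277] → run C
t=24: (idle)
t=25: (idle)
t=26: (idle)
t=27: (idle)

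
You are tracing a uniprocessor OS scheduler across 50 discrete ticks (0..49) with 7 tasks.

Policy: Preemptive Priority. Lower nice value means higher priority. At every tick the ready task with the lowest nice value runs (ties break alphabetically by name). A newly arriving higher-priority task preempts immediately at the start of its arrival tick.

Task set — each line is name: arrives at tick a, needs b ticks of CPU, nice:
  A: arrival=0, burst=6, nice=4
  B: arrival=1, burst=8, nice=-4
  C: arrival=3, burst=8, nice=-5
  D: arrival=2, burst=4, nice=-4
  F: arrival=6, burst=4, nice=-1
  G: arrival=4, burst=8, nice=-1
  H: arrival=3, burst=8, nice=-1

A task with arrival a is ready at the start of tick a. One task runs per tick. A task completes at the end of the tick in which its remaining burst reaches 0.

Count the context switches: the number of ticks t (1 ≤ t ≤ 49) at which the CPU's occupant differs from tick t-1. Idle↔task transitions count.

context switches = 9

t=0: ready={A} → run A
t=1: ready={A,B} → run B
t=2: ready={A,B,D} → run B
t=3: ready={A,B,C,D,H} → run C
t=4: ready={A,B,C,D,G,H} → run C
t=5: ready={A,B,C,D,G,H} → run C
t=6: ready={A,B,C,D,F,G,H} → run C
t=7: ready={A,B,C,D,F,G,H} → run C
t=8: ready={A,B,C,D,F,G,H} → run C
t=9: ready={A,B,C,D,F,G,H} → run C
t=10: ready={A,B,C,D,F,G,H} → run C
t=11: ready={A,B,D,F,G,H} → run B
t=12: ready={A,B,D,F,G,H} → run B
t=13: ready={A,B,D,F,G,H} → run B
t=14: ready={A,B,D,F,G,H} → run B
t=15: ready={A,B,D,F,G,H} → run B
t=16: ready={A,B,D,F,G,H} → run B
t=17: ready={A,D,F,G,H} → run D
t=18: ready={A,D,F,G,H} → run D
t=19: ready={A,D,F,G,H} → run D
t=20: ready={A,D,F,G,H} → run D
t=21: ready={A,F,G,H} → run F
t=22: ready={A,F,G,H} → run F
t=23: ready={A,F,G,H} → run F
t=24: ready={A,F,G,H} → run F
t=25: ready={A,G,H} → run G
t=26: ready={A,G,H} → run G
t=27: ready={A,G,H} → run G
t=28: ready={A,G,H} → run G
t=29: ready={A,G,H} → run G
t=30: ready={A,G,H} → run G
t=31: ready={A,G,H} → run G
t=32: ready={A,G,H} → run G
t=33: ready={A,H} → run H
t=34: ready={A,H} → run H
t=35: ready={A,H} → run H
t=36: ready={A,H} → run H
t=37: ready={A,H} → run H
t=38: ready={A,H} → run H
t=39: ready={A,H} → run H
t=40: ready={A,H} → run H
t=41: ready={A} → run A
t=42: ready={A} → run A
t=43: ready={A} → run A
t=44: ready={A} → run A
t=45: ready={A} → run A
t=46: (idle)
t=47: (idle)
t=48: (idle)
t=49: (idle)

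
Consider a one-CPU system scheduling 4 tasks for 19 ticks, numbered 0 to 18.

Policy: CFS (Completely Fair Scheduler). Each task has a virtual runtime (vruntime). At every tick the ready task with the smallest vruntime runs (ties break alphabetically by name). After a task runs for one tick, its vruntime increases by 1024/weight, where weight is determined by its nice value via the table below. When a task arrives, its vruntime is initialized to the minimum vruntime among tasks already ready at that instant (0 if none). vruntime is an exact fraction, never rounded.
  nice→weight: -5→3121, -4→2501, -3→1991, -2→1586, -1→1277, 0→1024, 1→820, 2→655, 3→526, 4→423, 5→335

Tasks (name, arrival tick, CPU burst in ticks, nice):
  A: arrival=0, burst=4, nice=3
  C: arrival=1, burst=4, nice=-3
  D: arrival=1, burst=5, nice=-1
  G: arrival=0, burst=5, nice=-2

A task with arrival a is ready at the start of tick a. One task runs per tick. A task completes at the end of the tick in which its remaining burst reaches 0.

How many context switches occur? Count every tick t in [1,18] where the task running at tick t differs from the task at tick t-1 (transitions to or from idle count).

t=0: vr[A=0 G=0] → run A
t=1: vr[A=512/263 C=0 D=0 G=0] → run C
t=2: vr[A=512/263 C=1024/1991 D=0 G=0] → run D
t=3: vr[A=512/263 C=1024/1991 D=1024/1277 G=0] → run G
t=4: vr[A=512/263 C=1024/1991 D=1024/1277 G=512/793] → run C
t=5: vr[A=512/263 C=2048/1991 D=1024/1277 G=512/793] → run G
t=6: vr[A=512/263 C=2048/1991 D=1024/1277 G=1024/793] → run D
t=7: vr[A=512/263 C=2048/1991 D=2048/1277 G=1024/793] → run C
t=8: vr[A=512/263 C=3072/1991 D=2048/1277 G=1024/793] → run G
t=9: vr[A=512/263 C=3072/1991 D=2048/1277 G=1536/793] → run C
t=10: vr[A=512/263 D=2048/1277 G=1536/793] → run D
t=11: vr[A=512/263 D=3072/1277 G=1536/793] → run G
t=12: vr[A=512/263 D=3072/1277 G=2048/793] → run A
t=13: vr[A=1024/263 D=3072/1277 G=2048/793] → run D
t=14: vr[A=1024/263 D=4096/1277 G=2048/793] → run G
t=15: vr[A=1024/263 D=4096/1277] → run D
t=16: vr[A=1024/263] → run A
t=17: vr[A=1536/263] → run A
t=18: (idle)

context switches = 17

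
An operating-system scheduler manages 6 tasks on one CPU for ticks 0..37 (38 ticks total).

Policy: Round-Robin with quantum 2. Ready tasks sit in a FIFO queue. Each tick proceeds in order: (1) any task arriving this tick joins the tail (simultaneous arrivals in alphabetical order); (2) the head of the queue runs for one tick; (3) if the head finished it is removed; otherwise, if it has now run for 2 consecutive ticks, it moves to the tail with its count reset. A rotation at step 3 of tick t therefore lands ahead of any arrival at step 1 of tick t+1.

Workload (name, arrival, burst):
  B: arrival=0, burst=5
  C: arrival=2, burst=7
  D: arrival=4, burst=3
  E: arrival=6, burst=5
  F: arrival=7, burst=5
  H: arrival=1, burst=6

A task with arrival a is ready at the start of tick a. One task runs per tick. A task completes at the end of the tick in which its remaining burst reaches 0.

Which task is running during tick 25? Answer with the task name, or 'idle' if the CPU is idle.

t=0: queue=[B] q_used=0 → run B
t=1: queue=[B,H] q_used=1 → run B
t=2: queue=[H,B,C] q_used=0 → run H
t=3: queue=[H,B,C] q_used=1 → run H
t=4: queue=[B,C,H,D] q_used=0 → run B
t=5: queue=[B,C,H,D] q_used=1 → run B
t=6: queue=[C,H,D,B,E] q_used=0 → run C
t=7: queue=[C,H,D,B,E,F] q_used=1 → run C
t=8: queue=[H,D,B,E,F,C] q_used=0 → run H
t=9: queue=[H,D,B,E,F,C] q_used=1 → run H
t=10: queue=[D,B,E,F,C,H] q_used=0 → run D
t=11: queue=[D,B,E,F,C,H] q_used=1 → run D
t=12: queue=[B,E,F,C,H,D] q_used=0 → run B
t=13: queue=[E,F,C,H,D] q_used=0 → run E
t=14: queue=[E,F,C,H,D] q_used=1 → run E
t=15: queue=[F,C,H,D,E] q_used=0 → run F
t=16: queue=[F,C,H,D,E] q_used=1 → run F
t=17: queue=[C,H,D,E,F] q_used=0 → run C
t=18: queue=[C,H,D,E,F] q_used=1 → run C
t=19: queue=[H,D,E,F,C] q_used=0 → run H
t=20: queue=[H,D,E,F,C] q_used=1 → run H
t=21: queue=[D,E,F,C] q_used=0 → run D
t=22: queue=[E,F,C] q_used=0 → run E
t=23: queue=[E,F,C] q_used=1 → run E
t=24: queue=[F,C,E] q_used=0 → run F
t=25: queue=[F,C,E] q_used=1 → run F
t=26: queue=[C,E,F] q_used=0 → run C
t=27: queue=[C,E,F] q_used=1 → run C
t=28: queue=[E,F,C] q_used=0 → run E
t=29: queue=[F,C] q_used=0 → run F
t=30: queue=[C] q_used=0 → run C
t=31: (idle)
t=32: (idle)
t=33: (idle)
t=34: (idle)
t=35: (idle)
t=36: (idle)
t=37: (idle)

running at tick 25 = F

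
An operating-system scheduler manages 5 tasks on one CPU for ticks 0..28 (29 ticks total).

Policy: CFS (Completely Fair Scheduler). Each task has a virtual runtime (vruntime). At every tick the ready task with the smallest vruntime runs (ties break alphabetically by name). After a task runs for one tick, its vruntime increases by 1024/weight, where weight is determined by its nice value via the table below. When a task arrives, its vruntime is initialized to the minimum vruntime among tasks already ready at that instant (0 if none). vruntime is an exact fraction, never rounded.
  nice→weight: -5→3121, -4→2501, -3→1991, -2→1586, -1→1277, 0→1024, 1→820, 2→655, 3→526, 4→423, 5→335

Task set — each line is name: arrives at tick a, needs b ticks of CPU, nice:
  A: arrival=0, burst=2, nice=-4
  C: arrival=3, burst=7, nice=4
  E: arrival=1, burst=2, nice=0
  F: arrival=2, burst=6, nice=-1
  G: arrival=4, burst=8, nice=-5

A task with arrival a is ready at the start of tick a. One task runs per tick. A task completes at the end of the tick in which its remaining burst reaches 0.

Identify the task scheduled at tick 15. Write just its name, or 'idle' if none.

t=0: vr[A=0] → run A
t=1: vr[A=1024/2501 E=1024/2501] → run A
t=2: vr[E=1024/2501 F=1024/2501] → run E
t=3: vr[C=1024/2501 E=3525/2501 F=1024/2501] → run C
t=4: vr[C=2994176/1057923 E=3525/2501 F=1024/2501 G=1024/2501] → run F
t=5: vr[C=2994176/1057923 E=3525/2501 F=3868672/3193777 G=1024/2501] → run G
t=6: vr[C=2994176/1057923 E=3525/2501 F=3868672/3193777 G=5756928/7805621] → run G
t=7: vr[C=2994176/1057923 E=3525/2501 F=3868672/3193777 G=8317952/7805621] → run G
t=8: vr[C=2994176/1057923 E=3525/2501 F=3868672/3193777 G=10878976/7805621] → run F
t=9: vr[C=2994176/1057923 E=3525/2501 F=6429696/3193777 G=10878976/7805621] → run G
t=10: vr[C=2994176/1057923 E=3525/2501 F=6429696/3193777 G=13440000/7805621] → run E
t=11: vr[C=2994176/1057923 F=6429696/3193777 G=13440000/7805621] → run G
t=12: vr[C=2994176/1057923 F=6429696/3193777 G=16001024/7805621] → run F
t=13: vr[C=2994176/1057923 F=8990720/3193777 G=16001024/7805621] → run G
t=14: vr[C=2994176/1057923 F=8990720/3193777 G=18562048/7805621] → run G
t=15: vr[C=2994176/1057923 F=8990720/3193777 G=21123072/7805621] → run G
t=16: vr[C=2994176/1057923 F=8990720/3193777] → run F
t=17: vr[C=2994176/1057923 F=11551744/3193777] → run C
t=18: vr[C=5555200/1057923 F=11551744/3193777] → run F
t=19: vr[C=5555200/1057923 F=14112768/3193777] → run F
t=20: vr[C=5555200/1057923] → run C
t=21: vr[C=2705408/352641] → run C
t=22: vr[C=10677248/1057923] → run C
t=23: vr[C=13238272/1057923] → run C
t=24: vr[C=5266432/352641] → run C
t=25: (idle)
t=26: (idle)
t=27: (idle)
t=28: (idle)

running at tick 15 = G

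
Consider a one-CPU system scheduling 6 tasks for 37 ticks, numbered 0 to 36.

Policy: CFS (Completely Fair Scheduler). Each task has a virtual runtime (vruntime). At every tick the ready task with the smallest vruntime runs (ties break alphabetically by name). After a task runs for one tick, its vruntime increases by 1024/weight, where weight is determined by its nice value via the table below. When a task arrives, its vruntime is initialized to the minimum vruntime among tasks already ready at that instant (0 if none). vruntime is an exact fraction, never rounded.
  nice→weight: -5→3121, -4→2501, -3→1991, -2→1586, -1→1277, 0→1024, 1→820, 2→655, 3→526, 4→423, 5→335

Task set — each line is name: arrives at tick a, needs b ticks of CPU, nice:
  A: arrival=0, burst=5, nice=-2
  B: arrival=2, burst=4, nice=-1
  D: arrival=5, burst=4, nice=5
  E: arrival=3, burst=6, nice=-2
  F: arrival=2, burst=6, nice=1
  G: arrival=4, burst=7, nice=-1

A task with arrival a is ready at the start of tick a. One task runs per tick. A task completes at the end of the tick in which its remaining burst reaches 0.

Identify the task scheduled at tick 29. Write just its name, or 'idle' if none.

t=0: vr[A=0] → run A
t=1: vr[A=512/793] → run A
t=2: vr[A=1024/793 B=1024/793 F=1024/793] → run A
t=3: vr[A=1536/793 B=1024/793 E=1024/793 F=1024/793] → run B
t=4: vr[A=1536/793 B=2119680/1012661 E=1024/793 F=1024/793 G=1024/793] → run E
t=5: vr[A=1536/793 B=2119680/1012661 D=1024/793 E=1536/793 F=1024/793 G=1024/793] → run D
t=6: vr[A=1536/793 B=2119680/1012661 D=1155072/265655 E=1536/793 F=1024/793 G=1024/793] → run F
t=7: vr[A=1536/793 B=2119680/1012661 D=1155072/265655 E=1536/793 F=412928/162565 G=1024/793] → run G
t=8: vr[A=1536/793 B=2119680/1012661 D=1155072/265655 E=1536/793 F=412928/162565 G=2119680/1012661] → run A
t=9: vr[A=2048/793 B=2119680/1012661 D=1155072/265655 E=1536/793 F=412928/162565 G=2119680/1012661] → run E
t=10: vr[A=2048/793 B=2119680/1012661 D=1155072/265655 E=2048/793 F=412928/162565 G=2119680/1012661] → run B
t=11: vr[A=2048/793 B=2931712/1012661 D=1155072/265655 E=2048/793 F=412928/162565 G=2119680/1012661] → run G
t=12: vr[A=2048/793 B=2931712/1012661 D=1155072/265655 E=2048/793 F=412928/162565 G=2931712/1012661] → run F
t=13: vr[A=2048/793 B=2931712/1012661 D=1155072/265655 E=2048/793 F=615936/162565 G=2931712/1012661] → run A
t=14: vr[B=2931712/1012661 D=1155072/265655 E=2048/793 F=615936/162565 G=2931712/1012661] → run E
t=15: vr[B=2931712/1012661 D=1155072/265655 E=2560/793 F=615936/162565 G=2931712/1012661] → run B
t=16: vr[B=3743744/1012661 D=1155072/265655 E=2560/793 F=615936/162565 G=2931712/1012661] → run G
t=17: vr[B=3743744/1012661 D=1155072/265655 E=2560/793 F=615936/162565 G=3743744/1012661] → run E
t=18: vr[B=3743744/1012661 D=1155072/265655 E=3072/793 F=615936/162565 G=3743744/1012661] → run B
t=19: vr[D=1155072/265655 E=3072/793 F=615936/162565 G=3743744/1012661] → run G
t=20: vr[D=1155072/265655 E=3072/793 F=615936/162565 G=4555776/1012661] → run F
t=21: vr[D=1155072/265655 E=3072/793 F=818944/162565 G=4555776/1012661] → run E
t=22: vr[D=1155072/265655 E=3584/793 F=818944/162565 G=4555776/1012661] → run D
t=23: vr[D=1967104/265655 E=3584/793 F=818944/162565 G=4555776/1012661] → run G
t=24: vr[D=1967104/265655 E=3584/793 F=818944/162565 G=5367808/1012661] → run E
t=25: vr[D=1967104/265655 F=818944/162565 G=5367808/1012661] → run F
t=26: vr[D=1967104/265655 F=1021952/162565 G=5367808/1012661] → run G
t=27: vr[D=1967104/265655 F=1021952/162565 G=6179840/1012661] → run G
t=28: vr[D=1967104/265655 F=1021952/162565] → run F
t=29: vr[D=1967104/265655 F=244992/32513] → run D
t=30: vr[D=2779136/265655 F=244992/32513] → run F
t=31: vr[D=2779136/265655] → run D
t=32: (idle)
t=33: (idle)
t=34: (idle)
t=35: (idle)
t=36: (idle)

running at tick 29 = D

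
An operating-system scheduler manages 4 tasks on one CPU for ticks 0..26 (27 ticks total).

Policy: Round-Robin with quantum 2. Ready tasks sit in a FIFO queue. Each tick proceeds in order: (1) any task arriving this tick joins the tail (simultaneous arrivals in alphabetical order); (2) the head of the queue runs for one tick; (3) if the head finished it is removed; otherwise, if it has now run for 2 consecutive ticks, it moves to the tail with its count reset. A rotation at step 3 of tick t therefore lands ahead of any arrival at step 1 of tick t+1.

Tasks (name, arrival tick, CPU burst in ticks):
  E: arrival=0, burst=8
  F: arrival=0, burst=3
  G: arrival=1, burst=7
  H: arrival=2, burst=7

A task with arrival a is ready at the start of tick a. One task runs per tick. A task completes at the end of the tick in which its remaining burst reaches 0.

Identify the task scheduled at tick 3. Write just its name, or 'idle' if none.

running at tick 3 = F

t=0: queue=[E,F] q_used=0 → run E
t=1: queue=[E,F,G] q_used=1 → run E
t=2: queue=[F,G,E,H] q_used=0 → run F
t=3: queue=[F,G,E,H] q_used=1 → run F
t=4: queue=[G,E,H,F] q_used=0 → run G
t=5: queue=[G,E,H,F] q_used=1 → run G
t=6: queue=[E,H,F,G] q_used=0 → run E
t=7: queue=[E,H,F,G] q_used=1 → run E
t=8: queue=[H,F,G,E] q_used=0 → run H
t=9: queue=[H,F,G,E] q_used=1 → run H
t=10: queue=[F,G,E,H] q_used=0 → run F
t=11: queue=[G,E,H] q_used=0 → run G
t=12: queue=[G,E,H] q_used=1 → run G
t=13: queue=[E,H,G] q_used=0 → run E
t=14: queue=[E,H,G] q_used=1 → run E
t=15: queue=[H,G,E] q_used=0 → run H
t=16: queue=[H,G,E] q_used=1 → run H
t=17: queue=[G,E,H] q_used=0 → run G
t=18: queue=[G,E,H] q_used=1 → run G
t=19: queue=[E,H,G] q_used=0 → run E
t=20: queue=[E,H,G] q_used=1 → run E
t=21: queue=[H,G] q_used=0 → run H
t=22: queue=[H,G] q_used=1 → run H
t=23: queue=[G,H] q_used=0 → run G
t=24: queue=[H] q_used=0 → run H
t=25: (idle)
t=26: (idle)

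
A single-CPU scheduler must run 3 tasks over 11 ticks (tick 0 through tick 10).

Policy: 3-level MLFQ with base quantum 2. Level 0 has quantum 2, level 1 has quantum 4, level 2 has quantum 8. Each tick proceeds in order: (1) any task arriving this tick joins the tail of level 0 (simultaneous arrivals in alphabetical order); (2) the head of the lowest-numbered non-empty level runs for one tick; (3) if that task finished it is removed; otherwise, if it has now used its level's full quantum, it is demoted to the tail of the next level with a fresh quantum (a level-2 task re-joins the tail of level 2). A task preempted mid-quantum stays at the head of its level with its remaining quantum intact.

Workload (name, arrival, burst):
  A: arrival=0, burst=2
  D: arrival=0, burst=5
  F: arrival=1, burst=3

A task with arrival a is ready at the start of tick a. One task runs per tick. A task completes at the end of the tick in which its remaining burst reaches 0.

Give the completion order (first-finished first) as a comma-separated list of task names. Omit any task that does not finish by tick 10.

completion order = A, D, F

t=0: L0/L1/L2 = AD/-/- → run A
t=1: L0/L1/L2 = ADF/-/- → run A
t=2: L0/L1/L2 = DF/-/- → run D
t=3: L0/L1/L2 = DF/-/- → run D
t=4: L0/L1/L2 = F/D/- → run F
t=5: L0/L1/L2 = F/D/- → run F
t=6: L0/L1/L2 = -/DF/- → run D
t=7: L0/L1/L2 = -/DF/- → run D
t=8: L0/L1/L2 = -/DF/- → run D
t=9: L0/L1/L2 = -/F/- → run F
t=10: (idle)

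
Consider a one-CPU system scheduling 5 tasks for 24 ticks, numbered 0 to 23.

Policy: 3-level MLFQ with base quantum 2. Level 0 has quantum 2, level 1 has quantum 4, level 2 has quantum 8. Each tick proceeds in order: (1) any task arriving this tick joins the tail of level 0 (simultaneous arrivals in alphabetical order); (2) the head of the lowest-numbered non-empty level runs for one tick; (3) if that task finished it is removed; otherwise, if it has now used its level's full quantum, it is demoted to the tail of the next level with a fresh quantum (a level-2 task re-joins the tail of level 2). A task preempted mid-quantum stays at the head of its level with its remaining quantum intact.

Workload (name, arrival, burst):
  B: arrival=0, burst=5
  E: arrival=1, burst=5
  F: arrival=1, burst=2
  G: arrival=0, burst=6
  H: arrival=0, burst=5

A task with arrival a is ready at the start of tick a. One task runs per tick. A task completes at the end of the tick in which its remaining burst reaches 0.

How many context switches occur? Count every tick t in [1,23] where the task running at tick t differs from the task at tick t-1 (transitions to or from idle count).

t=0: L0/L1/L2 = BGH/-/- → run B
t=1: L0/L1/L2 = BGHEF/-/- → run B
t=2: L0/L1/L2 = GHEF/B/- → run G
t=3: L0/L1/L2 = GHEF/B/- → run G
t=4: L0/L1/L2 = HEF/BG/- → run H
t=5: L0/L1/L2 = HEF/BG/- → run H
t=6: L0/L1/L2 = EF/BGH/- → run E
t=7: L0/L1/L2 = EF/BGH/- → run E
t=8: L0/L1/L2 = F/BGHE/- → run F
t=9: L0/L1/L2 = F/BGHE/- → run F
t=10: L0/L1/L2 = -/BGHE/- → run B
t=11: L0/L1/L2 = -/BGHE/- → run B
t=12: L0/L1/L2 = -/BGHE/- → run B
t=13: L0/L1/L2 = -/GHE/- → run G
t=14: L0/L1/L2 = -/GHE/- → run G
t=15: L0/L1/L2 = -/GHE/- → run G
t=16: L0/L1/L2 = -/GHE/- → run G
t=17: L0/L1/L2 = -/HE/- → run H
t=18: L0/L1/L2 = -/HE/- → run H
t=19: L0/L1/L2 = -/HE/- → run H
t=20: L0/L1/L2 = -/E/- → run E
t=21: L0/L1/L2 = -/E/- → run E
t=22: L0/L1/L2 = -/E/- → run E
t=23: (idle)

context switches = 9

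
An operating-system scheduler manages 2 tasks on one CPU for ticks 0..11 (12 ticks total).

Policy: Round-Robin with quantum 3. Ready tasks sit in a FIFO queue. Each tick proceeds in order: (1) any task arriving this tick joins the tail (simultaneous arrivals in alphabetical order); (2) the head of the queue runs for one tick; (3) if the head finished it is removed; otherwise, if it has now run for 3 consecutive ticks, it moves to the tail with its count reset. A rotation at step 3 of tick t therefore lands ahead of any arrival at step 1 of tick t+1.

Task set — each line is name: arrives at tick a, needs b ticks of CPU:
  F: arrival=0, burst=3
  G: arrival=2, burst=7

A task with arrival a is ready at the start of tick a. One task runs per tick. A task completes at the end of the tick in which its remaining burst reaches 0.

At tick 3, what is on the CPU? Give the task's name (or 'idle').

t=0: queue=[F] q_used=0 → run F
t=1: queue=[F] q_used=1 → run F
t=2: queue=[F,G] q_used=2 → run F
t=3: queue=[G] q_used=0 → run G
t=4: queue=[G] q_used=1 → run G
t=5: queue=[G] q_used=2 → run G
t=6: queue=[G] q_used=0 → run G
t=7: queue=[G] q_used=1 → run G
t=8: queue=[G] q_used=2 → run G
t=9: queue=[G] q_used=0 → run G
t=10: (idle)
t=11: (idle)

running at tick 3 = G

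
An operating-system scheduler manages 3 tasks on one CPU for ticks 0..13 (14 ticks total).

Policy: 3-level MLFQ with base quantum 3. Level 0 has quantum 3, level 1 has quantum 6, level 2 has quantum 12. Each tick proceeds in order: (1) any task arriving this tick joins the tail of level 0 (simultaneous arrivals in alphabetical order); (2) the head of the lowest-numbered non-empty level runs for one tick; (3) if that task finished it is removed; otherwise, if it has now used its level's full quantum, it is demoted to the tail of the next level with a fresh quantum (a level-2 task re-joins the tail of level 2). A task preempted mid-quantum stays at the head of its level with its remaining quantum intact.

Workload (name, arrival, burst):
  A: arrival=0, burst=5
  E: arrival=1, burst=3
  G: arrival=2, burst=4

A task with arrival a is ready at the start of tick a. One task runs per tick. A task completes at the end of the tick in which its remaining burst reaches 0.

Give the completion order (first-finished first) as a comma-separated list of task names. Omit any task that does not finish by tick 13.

completion order = E, A, G

t=0: L0/L1/L2 = A/-/- → run A
t=1: L0/L1/L2 = AE/-/- → run A
t=2: L0/L1/L2 = AEG/-/- → run A
t=3: L0/L1/L2 = EG/A/- → run E
t=4: L0/L1/L2 = EG/A/- → run E
t=5: L0/L1/L2 = EG/A/- → run E
t=6: L0/L1/L2 = G/A/- → run G
t=7: L0/L1/L2 = G/A/- → run G
t=8: L0/L1/L2 = G/A/- → run G
t=9: L0/L1/L2 = -/AG/- → run A
t=10: L0/L1/L2 = -/AG/- → run A
t=11: L0/L1/L2 = -/G/- → run G
t=12: (idle)
t=13: (idle)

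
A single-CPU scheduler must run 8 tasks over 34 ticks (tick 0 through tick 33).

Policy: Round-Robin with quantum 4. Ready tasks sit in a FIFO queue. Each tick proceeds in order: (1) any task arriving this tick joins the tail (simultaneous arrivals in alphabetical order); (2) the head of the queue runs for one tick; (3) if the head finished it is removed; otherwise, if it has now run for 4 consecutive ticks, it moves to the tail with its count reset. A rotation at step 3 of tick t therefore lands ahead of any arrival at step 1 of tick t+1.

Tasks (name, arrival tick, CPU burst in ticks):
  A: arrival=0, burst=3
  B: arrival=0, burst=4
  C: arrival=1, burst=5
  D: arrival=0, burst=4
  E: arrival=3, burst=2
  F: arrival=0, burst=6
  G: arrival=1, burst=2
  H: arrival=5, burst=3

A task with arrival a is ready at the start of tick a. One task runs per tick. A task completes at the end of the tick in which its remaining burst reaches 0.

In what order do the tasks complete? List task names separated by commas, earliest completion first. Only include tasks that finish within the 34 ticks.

t=0: queue=[A,B,D,F] q_used=0 → run A
t=1: queue=[A,B,D,F,C,G] q_used=1 → run A
t=2: queue=[A,B,D,F,C,G] q_used=2 → run A
t=3: queue=[B,D,F,C,G,E] q_used=0 → run B
t=4: queue=[B,D,F,C,G,E] q_used=1 → run B
t=5: queue=[B,D,F,C,G,E,H] q_used=2 → run B
t=6: queue=[B,D,F,C,G,E,H] q_used=3 → run B
t=7: queue=[D,F,C,G,E,H] q_used=0 → run D
t=8: queue=[D,F,C,G,E,H] q_used=1 → run D
t=9: queue=[D,F,C,G,E,H] q_used=2 → run D
t=10: queue=[D,F,C,G,E,H] q_used=3 → run D
t=11: queue=[F,C,G,E,H] q_used=0 → run F
t=12: queue=[F,C,G,E,H] q_used=1 → run F
t=13: queue=[F,C,G,E,H] q_used=2 → run F
t=14: queue=[F,C,G,E,H] q_used=3 → run F
t=15: queue=[C,G,E,H,F] q_used=0 → run C
t=16: queue=[C,G,E,H,F] q_used=1 → run C
t=17: queue=[C,G,E,H,F] q_used=2 → run C
t=18: queue=[C,G,E,H,F] q_used=3 → run C
t=19: queue=[G,E,H,F,C] q_used=0 → run G
t=20: queue=[G,E,H,F,C] q_used=1 → run G
t=21: queue=[E,H,F,C] q_used=0 → run E
t=22: queue=[E,H,F,C] q_used=1 → run E
t=23: queue=[H,F,C] q_used=0 → run H
t=24: queue=[H,F,C] q_used=1 → run H
t=25: queue=[H,F,C] q_used=2 → run H
t=26: queue=[F,C] q_used=0 → run F
t=27: queue=[F,C] q_used=1 → run F
t=28: queue=[C] q_used=0 → run C
t=29: (idle)
t=30: (idle)
t=31: (idle)
t=32: (idle)
t=33: (idle)

completion order = A, B, D, G, E, H, F, C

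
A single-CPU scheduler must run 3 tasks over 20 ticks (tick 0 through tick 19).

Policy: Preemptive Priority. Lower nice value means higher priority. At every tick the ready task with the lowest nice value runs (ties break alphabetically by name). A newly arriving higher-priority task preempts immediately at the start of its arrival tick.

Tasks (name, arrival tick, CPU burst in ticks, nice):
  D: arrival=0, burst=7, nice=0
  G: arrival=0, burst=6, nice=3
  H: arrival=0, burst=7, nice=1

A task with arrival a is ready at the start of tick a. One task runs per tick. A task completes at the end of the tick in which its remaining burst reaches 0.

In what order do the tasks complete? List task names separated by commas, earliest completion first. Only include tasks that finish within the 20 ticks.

t=0: ready={D,G,H} → run D
t=1: ready={D,G,H} → run D
t=2: ready={D,G,H} → run D
t=3: ready={D,G,H} → run D
t=4: ready={D,G,H} → run D
t=5: ready={D,G,H} → run D
t=6: ready={D,G,H} → run D
t=7: ready={G,H} → run H
t=8: ready={G,H} → run H
t=9: ready={G,H} → run H
t=10: ready={G,H} → run H
t=11: ready={G,H} → run H
t=12: ready={G,H} → run H
t=13: ready={G,H} → run H
t=14: ready={G} → run G
t=15: ready={G} → run G
t=16: ready={G} → run G
t=17: ready={G} → run G
t=18: ready={G} → run G
t=19: ready={G} → run G

completion order = D, H, G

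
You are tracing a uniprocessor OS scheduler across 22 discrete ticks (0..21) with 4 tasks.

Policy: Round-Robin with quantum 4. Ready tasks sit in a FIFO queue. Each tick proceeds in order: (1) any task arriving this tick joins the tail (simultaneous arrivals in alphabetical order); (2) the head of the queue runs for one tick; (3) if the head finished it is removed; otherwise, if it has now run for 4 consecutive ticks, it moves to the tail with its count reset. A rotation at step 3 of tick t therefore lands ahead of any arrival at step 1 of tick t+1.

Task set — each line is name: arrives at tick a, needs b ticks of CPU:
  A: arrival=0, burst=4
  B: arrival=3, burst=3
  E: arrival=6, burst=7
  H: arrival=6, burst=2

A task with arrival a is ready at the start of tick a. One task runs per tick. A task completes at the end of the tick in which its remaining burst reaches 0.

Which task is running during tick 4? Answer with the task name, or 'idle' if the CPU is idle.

running at tick 4 = B

t=0: queue=[A] q_used=0 → run A
t=1: queue=[A] q_used=1 → run A
t=2: queue=[A] q_used=2 → run A
t=3: queue=[A,B] q_used=3 → run A
t=4: queue=[B] q_used=0 → run B
t=5: queue=[B] q_used=1 → run B
t=6: queue=[B,E,H] q_used=2 → run B
t=7: queue=[E,H] q_used=0 → run E
t=8: queue=[E,H] q_used=1 → run E
t=9: queue=[E,H] q_used=2 → run E
t=10: queue=[E,H] q_used=3 → run E
t=11: queue=[H,E] q_used=0 → run H
t=12: queue=[H,E] q_used=1 → run H
t=13: queue=[E] q_used=0 → run E
t=14: queue=[E] q_used=1 → run E
t=15: queue=[E] q_used=2 → run E
t=16: (idle)
t=17: (idle)
t=18: (idle)
t=19: (idle)
t=20: (idle)
t=21: (idle)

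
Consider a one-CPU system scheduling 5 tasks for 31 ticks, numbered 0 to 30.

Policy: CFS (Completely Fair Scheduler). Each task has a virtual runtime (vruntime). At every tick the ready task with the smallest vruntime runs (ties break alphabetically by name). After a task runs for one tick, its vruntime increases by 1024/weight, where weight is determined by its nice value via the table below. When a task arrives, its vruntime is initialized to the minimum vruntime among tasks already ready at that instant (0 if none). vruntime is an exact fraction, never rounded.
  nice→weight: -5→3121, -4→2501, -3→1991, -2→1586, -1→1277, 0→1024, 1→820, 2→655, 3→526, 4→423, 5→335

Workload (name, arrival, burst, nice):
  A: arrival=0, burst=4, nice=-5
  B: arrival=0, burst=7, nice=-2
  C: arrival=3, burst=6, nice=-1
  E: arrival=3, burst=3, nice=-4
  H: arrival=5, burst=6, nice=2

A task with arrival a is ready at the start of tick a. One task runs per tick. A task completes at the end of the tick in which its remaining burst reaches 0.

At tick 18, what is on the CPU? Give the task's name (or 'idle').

t=0: vr[A=0 B=0] → run A
t=1: vr[A=1024/3121 B=0] → run B
t=2: vr[A=1024/3121 B=512/793] → run A
t=3: vr[A=2048/3121 B=512/793 C=512/793 E=512/793] → run B
t=4: vr[A=2048/3121 B=1024/793 C=512/793 E=512/793] → run C
t=5: vr[A=2048/3121 B=1024/793 C=1465856/1012661 E=512/793 H=512/793] → run E
t=6: vr[A=2048/3121 B=1024/793 C=1465856/1012661 E=34304/32513 H=512/793] → run H
t=7: vr[A=2048/3121 B=1024/793 C=1465856/1012661 E=34304/32513 H=1147392/519415] → run A
t=8: vr[A=3072/3121 B=1024/793 C=1465856/1012661 E=34304/32513 H=1147392/519415] → run A
t=9: vr[B=1024/793 C=1465856/1012661 E=34304/32513 H=1147392/519415] → run E
t=10: vr[B=1024/793 C=1465856/1012661 E=47616/32513 H=1147392/519415] → run B
t=11: vr[B=1536/793 C=1465856/1012661 E=47616/32513 H=1147392/519415] → run C
t=12: vr[B=1536/793 C=2277888/1012661 E=47616/32513 H=1147392/519415] → run E
t=13: vr[B=1536/793 C=2277888/1012661 H=1147392/519415] → run B
t=14: vr[B=2048/793 C=2277888/1012661 H=1147392/519415] → run H
t=15: vr[B=2048/793 C=2277888/1012661 H=1959424/519415] → run C
t=16: vr[B=2048/793 C=3089920/1012661 H=1959424/519415] → run B
t=17: vr[B=2560/793 C=3089920/1012661 H=1959424/519415] → run C
t=18: vr[B=2560/793 C=3901952/1012661 H=1959424/519415] → run B
t=19: vr[B=3072/793 C=3901952/1012661 H=1959424/519415] → run H
t=20: vr[B=3072/793 C=3901952/1012661 H=2771456/519415] → run C
t=21: vr[B=3072/793 C=4713984/1012661 H=2771456/519415] → run B
t=22: vr[C=4713984/1012661 H=2771456/519415] → run C
t=23: vr[H=2771456/519415] → run H
t=24: vr[H=3583488/519415] → run H
t=25: vr[H=879104/103883] → run H
t=26: (idle)
t=27: (idle)
t=28: (idle)
t=29: (idle)
t=30: (idle)

running at tick 18 = B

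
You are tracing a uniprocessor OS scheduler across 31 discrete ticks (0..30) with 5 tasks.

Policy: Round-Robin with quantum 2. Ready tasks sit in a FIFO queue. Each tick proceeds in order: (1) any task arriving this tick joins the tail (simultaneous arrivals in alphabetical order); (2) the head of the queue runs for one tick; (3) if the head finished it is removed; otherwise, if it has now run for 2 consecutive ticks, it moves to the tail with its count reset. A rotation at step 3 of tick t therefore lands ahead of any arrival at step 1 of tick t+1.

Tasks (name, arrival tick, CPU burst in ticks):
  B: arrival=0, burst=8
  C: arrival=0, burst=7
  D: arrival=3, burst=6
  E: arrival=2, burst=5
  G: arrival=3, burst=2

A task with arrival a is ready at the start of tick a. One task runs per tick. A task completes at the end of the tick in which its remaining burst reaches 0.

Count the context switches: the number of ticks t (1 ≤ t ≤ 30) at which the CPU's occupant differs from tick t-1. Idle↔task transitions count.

t=0: queue=[B,C] q_used=0 → run B
t=1: queue=[B,C] q_used=1 → run B
t=2: queue=[C,B,E] q_used=0 → run C
t=3: queue=[C,B,E,D,G] q_used=1 → run C
t=4: queue=[B,E,D,G,C] q_used=0 → run B
t=5: queue=[B,E,D,G,C] q_used=1 → run B
t=6: queue=[E,D,G,C,B] q_used=0 → run E
t=7: queue=[E,D,G,C,B] q_used=1 → run E
t=8: queue=[D,G,C,B,E] q_used=0 → run D
t=9: queue=[D,G,C,B,E] q_used=1 → run D
t=10: queue=[G,C,B,E,D] q_used=0 → run G
t=11: queue=[G,C,B,E,D] q_used=1 → run G
t=12: queue=[C,B,E,D] q_used=0 → run C
t=13: queue=[C,B,E,D] q_used=1 → run C
t=14: queue=[B,E,D,C] q_used=0 → run B
t=15: queue=[B,E,D,C] q_used=1 → run B
t=16: queue=[E,D,C,B] q_used=0 → run E
t=17: queue=[E,D,C,B] q_used=1 → run E
t=18: queue=[D,C,B,E] q_used=0 → run D
t=19: queue=[D,C,B,E] q_used=1 → run D
t=20: queue=[C,B,E,D] q_used=0 → run C
t=21: queue=[C,B,E,D] q_used=1 → run C
t=22: queue=[B,E,D,C] q_used=0 → run B
t=23: queue=[B,E,D,C] q_used=1 → run B
t=24: queue=[E,D,C] q_used=0 → run E
t=25: queue=[D,C] q_used=0 → run D
t=26: queue=[D,C] q_used=1 → run D
t=27: queue=[C] q_used=0 → run C
t=28: (idle)
t=29: (idle)
t=30: (idle)

context switches = 15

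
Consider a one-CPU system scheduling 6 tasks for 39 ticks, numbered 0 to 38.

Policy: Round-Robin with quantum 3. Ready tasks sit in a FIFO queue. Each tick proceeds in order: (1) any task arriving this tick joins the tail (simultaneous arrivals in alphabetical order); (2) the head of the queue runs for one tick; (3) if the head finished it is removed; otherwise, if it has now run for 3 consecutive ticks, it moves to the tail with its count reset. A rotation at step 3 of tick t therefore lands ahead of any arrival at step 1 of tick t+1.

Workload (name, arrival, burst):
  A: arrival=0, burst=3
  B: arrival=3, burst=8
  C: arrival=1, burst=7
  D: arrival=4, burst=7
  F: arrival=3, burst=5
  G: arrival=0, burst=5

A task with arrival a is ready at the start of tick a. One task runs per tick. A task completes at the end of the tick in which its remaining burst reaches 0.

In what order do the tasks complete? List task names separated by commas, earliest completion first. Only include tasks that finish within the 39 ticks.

completion order = A, G, F, C, B, D

t=0: queue=[A,G] q_used=0 → run A
t=1: queue=[A,G,C] q_used=1 → run A
t=2: queue=[A,G,C] q_used=2 → run A
t=3: queue=[G,C,B,F] q_used=0 → run G
t=4: queue=[G,C,B,F,D] q_used=1 → run G
t=5: queue=[G,C,B,F,D] q_used=2 → run G
t=6: queue=[C,B,F,D,G] q_used=0 → run C
t=7: queue=[C,B,F,D,G] q_used=1 → run C
t=8: queue=[C,B,F,D,G] q_used=2 → run C
t=9: queue=[B,F,D,G,C] q_used=0 → run B
t=10: queue=[B,F,D,G,C] q_used=1 → run B
t=11: queue=[B,F,D,G,C] q_used=2 → run B
t=12: queue=[F,D,G,C,B] q_used=0 → run F
t=13: queue=[F,D,G,C,B] q_used=1 → run F
t=14: queue=[F,D,G,C,B] q_used=2 → run F
t=15: queue=[D,G,C,B,F] q_used=0 → run D
t=16: queue=[D,G,C,B,F] q_used=1 → run D
t=17: queue=[D,G,C,B,F] q_used=2 → run D
t=18: queue=[G,C,B,F,D] q_used=0 → run G
t=19: queue=[G,C,B,F,D] q_used=1 → run G
t=20: queue=[C,B,F,D] q_used=0 → run C
t=21: queue=[C,B,F,D] q_used=1 → run C
t=22: queue=[C,B,F,D] q_used=2 → run C
t=23: queue=[B,F,D,C] q_used=0 → run B
t=24: queue=[B,F,D,C] q_used=1 → run B
t=25: queue=[B,F,D,C] q_used=2 → run B
t=26: queue=[F,D,C,B] q_used=0 → run F
t=27: queue=[F,D,C,B] q_used=1 → run F
t=28: queue=[D,C,B] q_used=0 → run D
t=29: queue=[D,C,B] q_used=1 → run D
t=30: queue=[D,C,B] q_used=2 → run D
t=31: queue=[C,B,D] q_used=0 → run C
t=32: queue=[B,D] q_used=0 → run B
t=33: queue=[B,D] q_used=1 → run B
t=34: queue=[D] q_used=0 → run D
t=35: (idle)
t=36: (idle)
t=37: (idle)
t=38: (idle)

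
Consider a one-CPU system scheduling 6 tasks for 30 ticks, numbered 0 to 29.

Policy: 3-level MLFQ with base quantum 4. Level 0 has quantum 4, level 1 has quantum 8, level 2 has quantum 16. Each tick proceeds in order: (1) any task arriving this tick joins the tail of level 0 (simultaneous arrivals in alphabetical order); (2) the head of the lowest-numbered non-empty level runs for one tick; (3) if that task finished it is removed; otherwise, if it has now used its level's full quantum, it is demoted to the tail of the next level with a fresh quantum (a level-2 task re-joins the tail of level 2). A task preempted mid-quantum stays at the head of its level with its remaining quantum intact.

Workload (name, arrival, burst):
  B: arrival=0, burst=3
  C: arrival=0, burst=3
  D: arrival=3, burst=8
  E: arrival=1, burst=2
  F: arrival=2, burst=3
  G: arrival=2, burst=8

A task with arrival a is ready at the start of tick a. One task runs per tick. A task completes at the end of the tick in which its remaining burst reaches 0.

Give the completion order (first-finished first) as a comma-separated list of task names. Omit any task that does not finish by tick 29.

t=0: L0/L1/L2 = BC/-/- → run B
t=1: L0/L1/L2 = BCE/-/- → run B
t=2: L0/L1/L2 = BCEFG/-/- → run B
t=3: L0/L1/L2 = CEFGD/-/- → run C
t=4: L0/L1/L2 = CEFGD/-/- → run C
t=5: L0/L1/L2 = CEFGD/-/- → run C
t=6: L0/L1/L2 = EFGD/-/- → run E
t=7: L0/L1/L2 = EFGD/-/- → run E
t=8: L0/L1/L2 = FGD/-/- → run F
t=9: L0/L1/L2 = FGD/-/- → run F
t=10: L0/L1/L2 = FGD/-/- → run F
t=11: L0/L1/L2 = GD/-/- → run G
t=12: L0/L1/L2 = GD/-/- → run G
t=13: L0/L1/L2 = GD/-/- → run G
t=14: L0/L1/L2 = GD/-/- → run G
t=15: L0/L1/L2 = D/G/- → run D
t=16: L0/L1/L2 = D/G/- → run D
t=17: L0/L1/L2 = D/G/- → run D
t=18: L0/L1/L2 = D/G/- → run D
t=19: L0/L1/L2 = -/GD/- → run G
t=20: L0/L1/L2 = -/GD/- → run G
t=21: L0/L1/L2 = -/GD/- → run G
t=22: L0/L1/L2 = -/GD/- → run G
t=23: L0/L1/L2 = -/D/- → run D
t=24: L0/L1/L2 = -/D/- → run D
t=25: L0/L1/L2 = -/D/- → run D
t=26: L0/L1/L2 = -/D/- → run D
t=27: (idle)
t=28: (idle)
t=29: (idle)

completion order = B, C, E, F, G, D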